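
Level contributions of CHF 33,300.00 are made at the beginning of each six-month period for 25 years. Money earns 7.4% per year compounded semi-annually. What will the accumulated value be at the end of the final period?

This is an annuity due: 50 deposits of CHF 33,300.00 at the beginning of each six-month period.
Periodic rate r = 0.074/2 per half-year; n is counted in half-years.
FV = PMT × [((1+r)^n − 1)/r] × (1+r) = 33,300 × [(1+r)^50 − 1] / r × (1+r) = CHF 4,807,323.77

CHF 4,807,323.77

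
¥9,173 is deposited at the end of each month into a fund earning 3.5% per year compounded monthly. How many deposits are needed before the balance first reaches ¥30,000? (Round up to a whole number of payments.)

Periodic rate r = 0.035/12 per month; n is counted in months.
Ordinary annuity FV: 30,000 = 9,173 × [((1+r)^n − 1)/r].
(1+r)^n = 1 + 30,000 × r / 9,173, so n = ln(1 + 30,000·r/9,173) / ln(1+r) = 3.26.
Round up to a whole number of payments: n = 4.

4 payments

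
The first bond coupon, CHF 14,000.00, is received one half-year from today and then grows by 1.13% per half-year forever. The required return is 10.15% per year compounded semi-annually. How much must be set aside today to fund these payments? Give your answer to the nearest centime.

Periodic rate r = 0.1015/2 per half-year.
Growing perpetuity (Gordon): PV = PMT₁ / (r − g) = 14,000 / (r − 0.0113) = CHF 354,879.59.

CHF 354,879.59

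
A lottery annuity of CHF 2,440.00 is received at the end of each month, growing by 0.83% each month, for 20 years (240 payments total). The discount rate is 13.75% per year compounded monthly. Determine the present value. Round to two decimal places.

CHF 407,841.75

Periodic rate r = 0.1375/12 per month; n is counted in months.
Growing ordinary annuity: PV = PMT₁ × [1 − ((1+g)/(1+r))^n] / (r − g) = 2,440 × [1 − ((1+0.0083)/(1+r))^240] / (r − 0.0083) = CHF 407,841.75.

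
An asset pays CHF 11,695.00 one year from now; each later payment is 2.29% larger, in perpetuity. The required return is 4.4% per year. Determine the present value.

CHF 554,265.40

Periodic rate r = 0.044 per year.
Growing perpetuity (Gordon): PV = PMT₁ / (r − g) = 11,695 / (r − 0.0229) = CHF 554,265.40.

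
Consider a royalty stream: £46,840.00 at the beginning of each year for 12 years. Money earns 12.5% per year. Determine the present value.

£318,987.93

This is an annuity due: 12 payments of £46,840.00 at the beginning of each year.
Periodic rate r = 0.125 per year.
PV = PMT × [(1 − (1+r)^−n)/r] × (1+r) = 46,840 × [1 − (1+r)^−12] / r × (1+r) = £318,987.93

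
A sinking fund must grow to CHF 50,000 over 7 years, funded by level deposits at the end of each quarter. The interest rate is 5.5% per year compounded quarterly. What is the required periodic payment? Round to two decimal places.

Level ordinary annuity; solve FV = PMT × [((1+r)^n − 1)/r] for PMT.
Periodic rate r = 0.055/4 per quarter; n is counted in quarters.
With n = 28: PMT = 50,000 / ([((1+r)^n − 1)/r]) = CHF 1,476.07

CHF 1,476.07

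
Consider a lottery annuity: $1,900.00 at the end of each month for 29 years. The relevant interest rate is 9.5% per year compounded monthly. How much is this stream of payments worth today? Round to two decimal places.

This is an ordinary annuity: 348 payments of $1,900.00 at the end of each month.
Periodic rate r = 0.095/12 per month; n is counted in months.
PV = PMT × [(1 − (1+r)^−n)/r] = 1,900 × [1 − (1+r)^−348] / r = $224,567.33

$224,567.33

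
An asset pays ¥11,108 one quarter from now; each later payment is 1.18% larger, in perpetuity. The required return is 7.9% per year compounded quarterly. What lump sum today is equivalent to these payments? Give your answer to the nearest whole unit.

¥1,397,233

Periodic rate r = 0.079/4 per quarter.
Growing perpetuity (Gordon): PV = PMT₁ / (r − g) = 11,108 / (r − 0.0118) = ¥1,397,233.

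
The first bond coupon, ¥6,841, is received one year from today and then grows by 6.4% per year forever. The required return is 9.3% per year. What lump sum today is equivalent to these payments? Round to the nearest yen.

¥235,897

Periodic rate r = 0.093 per year.
Growing perpetuity (Gordon): PV = PMT₁ / (r − g) = 6,841 / (r − 0.064) = ¥235,897.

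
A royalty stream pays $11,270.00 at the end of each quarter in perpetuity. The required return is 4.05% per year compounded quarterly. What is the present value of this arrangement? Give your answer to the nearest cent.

Periodic rate r = 0.0405/4 per quarter.
Level perpetuity: PV = PMT / r = 11,270 / (0.0405/4) = $1,113,086.42.

$1,113,086.42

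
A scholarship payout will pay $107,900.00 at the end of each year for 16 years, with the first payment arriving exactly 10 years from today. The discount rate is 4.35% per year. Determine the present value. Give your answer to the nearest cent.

Ordinary annuity of 16 payments, first payment at period 10.
Periodic rate r = 0.0435 per year.
The ordinary-annuity PV formula values the stream one period before the first payment (period 9); discount that back 9 periods:
PV₀ = 107,900 × [1 − (1+r)^−16] / r × (1+r)^−9 = $835,328.98

$835,328.98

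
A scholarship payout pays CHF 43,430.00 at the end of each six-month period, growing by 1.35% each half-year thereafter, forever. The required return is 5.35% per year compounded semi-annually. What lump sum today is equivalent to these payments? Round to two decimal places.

Periodic rate r = 0.0535/2 per half-year.
Growing perpetuity (Gordon): PV = PMT₁ / (r − g) = 43,430 / (r − 0.0135) = CHF 3,277,735.85.

CHF 3,277,735.85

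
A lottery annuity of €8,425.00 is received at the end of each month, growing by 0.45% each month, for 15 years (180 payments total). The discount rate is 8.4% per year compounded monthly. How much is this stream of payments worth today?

€1,215,658.26

Periodic rate r = 0.084/12 per month; n is counted in months.
Growing ordinary annuity: PV = PMT₁ × [1 − ((1+g)/(1+r))^n] / (r − g) = 8,425 × [1 − ((1+0.0045)/(1+r))^180] / (r − 0.0045) = €1,215,658.26.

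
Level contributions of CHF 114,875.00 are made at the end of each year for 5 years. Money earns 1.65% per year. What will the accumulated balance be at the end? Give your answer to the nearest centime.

CHF 593,644.71

This is an ordinary annuity: 5 deposits of CHF 114,875.00 at the end of each year.
Periodic rate r = 0.0165 per year.
FV = PMT × [((1+r)^n − 1)/r] = 114,875 × [(1+r)^5 − 1] / r = CHF 593,644.71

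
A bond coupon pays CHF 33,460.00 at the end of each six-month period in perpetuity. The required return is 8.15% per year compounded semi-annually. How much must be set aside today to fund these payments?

Periodic rate r = 0.0815/2 per half-year.
Level perpetuity: PV = PMT / r = 33,460 / (0.0815/2) = CHF 821,104.29.

CHF 821,104.29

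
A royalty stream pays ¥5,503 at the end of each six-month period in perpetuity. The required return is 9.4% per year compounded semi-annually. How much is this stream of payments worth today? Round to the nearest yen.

Periodic rate r = 0.094/2 per half-year.
Level perpetuity: PV = PMT / r = 5,503 / (0.094/2) = ¥117,085.

¥117,085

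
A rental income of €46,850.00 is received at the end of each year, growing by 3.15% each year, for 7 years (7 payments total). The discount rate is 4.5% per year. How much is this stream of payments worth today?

Periodic rate r = 0.045 per year.
Growing ordinary annuity: PV = PMT₁ × [1 − ((1+g)/(1+r))^n] / (r − g) = 46,850 × [1 − ((1+0.0315)/(1+r))^7] / (r − 0.0315) = €301,923.57.

€301,923.57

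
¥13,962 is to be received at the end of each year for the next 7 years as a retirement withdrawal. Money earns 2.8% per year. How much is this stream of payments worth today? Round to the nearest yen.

This is an ordinary annuity: 7 payments of ¥13,962 at the end of each year.
Periodic rate r = 0.028 per year.
PV = PMT × [(1 − (1+r)^−n)/r] = 13,962 × [1 − (1+r)^−7] / r = ¥87,647

¥87,647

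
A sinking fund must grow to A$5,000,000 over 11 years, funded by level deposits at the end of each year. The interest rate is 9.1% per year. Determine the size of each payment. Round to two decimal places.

A$283,209.03

Level ordinary annuity; solve FV = PMT × [((1+r)^n − 1)/r] for PMT.
Periodic rate r = 0.091 per year.
With n = 11: PMT = 5,000,000 / ([((1+r)^n − 1)/r]) = A$283,209.03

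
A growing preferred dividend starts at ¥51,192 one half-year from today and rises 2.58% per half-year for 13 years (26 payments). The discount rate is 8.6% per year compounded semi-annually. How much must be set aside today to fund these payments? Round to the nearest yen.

Periodic rate r = 0.086/2 per half-year; n is counted in half-years.
Growing ordinary annuity: PV = PMT₁ × [1 − ((1+g)/(1+r))^n] / (r − g) = 51,192 × [1 − ((1+0.0258)/(1+r))^26] / (r − 0.0258) = ¥1,044,704.

¥1,044,704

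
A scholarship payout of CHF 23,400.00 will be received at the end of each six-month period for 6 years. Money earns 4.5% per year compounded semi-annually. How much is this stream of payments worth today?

This is an ordinary annuity: 12 payments of CHF 23,400.00 at the end of each six-month period.
Periodic rate r = 0.045/2 per half-year; n is counted in half-years.
PV = PMT × [(1 − (1+r)^−n)/r] = 23,400 × [1 − (1+r)^−12] / r = CHF 243,705.82

CHF 243,705.82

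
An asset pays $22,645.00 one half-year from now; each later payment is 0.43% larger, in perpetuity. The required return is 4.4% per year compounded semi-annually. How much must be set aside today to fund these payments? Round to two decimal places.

$1,279,378.53

Periodic rate r = 0.044/2 per half-year.
Growing perpetuity (Gordon): PV = PMT₁ / (r − g) = 22,645 / (r − 0.0043) = $1,279,378.53.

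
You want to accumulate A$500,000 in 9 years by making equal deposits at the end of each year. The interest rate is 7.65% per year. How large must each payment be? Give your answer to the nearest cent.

A$40,628.80

Level ordinary annuity; solve FV = PMT × [((1+r)^n − 1)/r] for PMT.
Periodic rate r = 0.0765 per year.
With n = 9: PMT = 500,000 / ([((1+r)^n − 1)/r]) = A$40,628.80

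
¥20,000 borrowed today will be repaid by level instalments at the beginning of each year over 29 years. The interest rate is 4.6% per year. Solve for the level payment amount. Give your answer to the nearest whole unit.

¥1,207

Level annuity due; solve PV = PMT × [(1 − (1+r)^−n)/r] × (1+r) for PMT.
Periodic rate r = 0.046 per year.
With n = 29: PMT = 20,000 / ([(1 − (1+r)^−n)/r] × (1+r)) = ¥1,207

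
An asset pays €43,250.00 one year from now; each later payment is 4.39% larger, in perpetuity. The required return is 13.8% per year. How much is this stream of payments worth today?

Periodic rate r = 0.138 per year.
Growing perpetuity (Gordon): PV = PMT₁ / (r − g) = 43,250 / (r − 0.0439) = €459,617.43.

€459,617.43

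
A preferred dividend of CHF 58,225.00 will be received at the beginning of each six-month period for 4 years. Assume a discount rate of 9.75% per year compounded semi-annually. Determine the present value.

CHF 396,668.14

This is an annuity due: 8 payments of CHF 58,225.00 at the beginning of each six-month period.
Periodic rate r = 0.0975/2 per half-year; n is counted in half-years.
PV = PMT × [(1 − (1+r)^−n)/r] × (1+r) = 58,225 × [1 − (1+r)^−8] / r × (1+r) = CHF 396,668.14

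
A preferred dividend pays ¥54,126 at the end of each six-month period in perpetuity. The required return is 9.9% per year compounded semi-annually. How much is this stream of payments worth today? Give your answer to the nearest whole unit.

Periodic rate r = 0.099/2 per half-year.
Level perpetuity: PV = PMT / r = 54,126 / (0.099/2) = ¥1,093,455.

¥1,093,455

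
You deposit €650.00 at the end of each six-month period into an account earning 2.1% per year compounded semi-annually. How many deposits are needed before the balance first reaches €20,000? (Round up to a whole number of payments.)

27 payments

Periodic rate r = 0.021/2 per half-year; n is counted in half-years.
Ordinary annuity FV: 20,000 = 650 × [((1+r)^n − 1)/r].
(1+r)^n = 1 + 20,000 × r / 650, so n = ln(1 + 20,000·r/650) / ln(1+r) = 26.80.
Round up to a whole number of payments: n = 27.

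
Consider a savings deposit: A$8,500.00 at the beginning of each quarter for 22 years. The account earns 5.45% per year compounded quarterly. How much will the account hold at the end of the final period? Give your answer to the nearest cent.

A$1,448,125.66

This is an annuity due: 88 deposits of A$8,500.00 at the beginning of each quarter.
Periodic rate r = 0.0545/4 per quarter; n is counted in quarters.
FV = PMT × [((1+r)^n − 1)/r] × (1+r) = 8,500 × [(1+r)^88 − 1] / r × (1+r) = A$1,448,125.66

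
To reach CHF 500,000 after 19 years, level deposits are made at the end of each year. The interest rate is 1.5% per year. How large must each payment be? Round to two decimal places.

Level ordinary annuity; solve FV = PMT × [((1+r)^n − 1)/r] for PMT.
Periodic rate r = 0.015 per year.
With n = 19: PMT = 500,000 / ([((1+r)^n − 1)/r]) = CHF 22,939.24

CHF 22,939.24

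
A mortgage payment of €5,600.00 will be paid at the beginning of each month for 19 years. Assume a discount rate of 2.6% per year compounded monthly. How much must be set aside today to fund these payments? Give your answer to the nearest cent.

This is an annuity due: 228 payments of €5,600.00 at the beginning of each month.
Periodic rate r = 0.026/12 per month; n is counted in months.
PV = PMT × [(1 − (1+r)^−n)/r] × (1+r) = 5,600 × [1 − (1+r)^−228] / r × (1+r) = €1,008,870.90

€1,008,870.90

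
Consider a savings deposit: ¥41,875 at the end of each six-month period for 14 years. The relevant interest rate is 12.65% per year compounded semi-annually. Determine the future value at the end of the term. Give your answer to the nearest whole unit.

This is an ordinary annuity: 28 deposits of ¥41,875 at the end of each six-month period.
Periodic rate r = 0.1265/2 per half-year; n is counted in half-years.
FV = PMT × [((1+r)^n − 1)/r] = 41,875 × [(1+r)^28 − 1] / r = ¥3,025,047

¥3,025,047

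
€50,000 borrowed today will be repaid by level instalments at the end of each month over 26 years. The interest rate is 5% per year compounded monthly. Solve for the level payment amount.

€286.67

Level ordinary annuity; solve PV = PMT × [(1 − (1+r)^−n)/r] for PMT.
Periodic rate r = 0.05/12 per month; n is counted in months.
With n = 312: PMT = 50,000 / ([(1 − (1+r)^−n)/r]) = €286.67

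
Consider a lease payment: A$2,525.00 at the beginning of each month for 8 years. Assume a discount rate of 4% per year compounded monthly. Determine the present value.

This is an annuity due: 96 payments of A$2,525.00 at the beginning of each month.
Periodic rate r = 0.04/12 per month; n is counted in months.
PV = PMT × [(1 − (1+r)^−n)/r] × (1+r) = 2,525 × [1 − (1+r)^−96] / r × (1+r) = A$207,839.81

A$207,839.81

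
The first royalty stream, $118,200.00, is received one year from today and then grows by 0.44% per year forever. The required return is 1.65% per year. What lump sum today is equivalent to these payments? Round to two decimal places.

$9,768,595.04

Periodic rate r = 0.0165 per year.
Growing perpetuity (Gordon): PV = PMT₁ / (r − g) = 118,200 / (r − 0.0044) = $9,768,595.04.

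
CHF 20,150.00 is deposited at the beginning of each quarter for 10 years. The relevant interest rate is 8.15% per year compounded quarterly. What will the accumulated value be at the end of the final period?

CHF 1,252,044.24

This is an annuity due: 40 deposits of CHF 20,150.00 at the beginning of each quarter.
Periodic rate r = 0.0815/4 per quarter; n is counted in quarters.
FV = PMT × [((1+r)^n − 1)/r] × (1+r) = 20,150 × [(1+r)^40 − 1] / r × (1+r) = CHF 1,252,044.24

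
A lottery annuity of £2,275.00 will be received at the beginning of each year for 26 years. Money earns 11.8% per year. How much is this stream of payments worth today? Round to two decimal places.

£20,368.74

This is an annuity due: 26 payments of £2,275.00 at the beginning of each year.
Periodic rate r = 0.118 per year.
PV = PMT × [(1 − (1+r)^−n)/r] × (1+r) = 2,275 × [1 − (1+r)^−26] / r × (1+r) = £20,368.74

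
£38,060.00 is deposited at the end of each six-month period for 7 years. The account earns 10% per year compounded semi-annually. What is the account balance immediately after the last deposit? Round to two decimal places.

This is an ordinary annuity: 14 deposits of £38,060.00 at the end of each six-month period.
Periodic rate r = 0.1/2 per half-year; n is counted in half-years.
FV = PMT × [((1+r)^n − 1)/r] = 38,060 × [(1+r)^14 − 1] / r = £745,923.93

£745,923.93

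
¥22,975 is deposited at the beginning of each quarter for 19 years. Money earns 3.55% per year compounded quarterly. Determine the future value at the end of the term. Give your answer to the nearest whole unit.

¥2,499,975

This is an annuity due: 76 deposits of ¥22,975 at the beginning of each quarter.
Periodic rate r = 0.0355/4 per quarter; n is counted in quarters.
FV = PMT × [((1+r)^n − 1)/r] × (1+r) = 22,975 × [(1+r)^76 − 1] / r × (1+r) = ¥2,499,975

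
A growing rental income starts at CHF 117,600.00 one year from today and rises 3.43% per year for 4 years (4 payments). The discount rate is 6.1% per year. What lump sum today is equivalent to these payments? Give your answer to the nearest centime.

Periodic rate r = 0.061 per year.
Growing ordinary annuity: PV = PMT₁ × [1 − ((1+g)/(1+r))^n] / (r − g) = 117,600 × [1 − ((1+0.0343)/(1+r))^4] / (r − 0.0343) = CHF 426,898.81.

CHF 426,898.81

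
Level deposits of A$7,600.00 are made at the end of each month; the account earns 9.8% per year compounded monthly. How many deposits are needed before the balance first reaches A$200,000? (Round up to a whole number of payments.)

Periodic rate r = 0.098/12 per month; n is counted in months.
Ordinary annuity FV: 200,000 = 7,600 × [((1+r)^n − 1)/r].
(1+r)^n = 1 + 200,000 × r / 7,600, so n = ln(1 + 200,000·r/7,600) / ln(1+r) = 23.93.
Round up to a whole number of payments: n = 24.

24 payments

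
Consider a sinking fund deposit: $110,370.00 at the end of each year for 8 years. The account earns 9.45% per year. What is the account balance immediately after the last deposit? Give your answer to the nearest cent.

This is an ordinary annuity: 8 deposits of $110,370.00 at the end of each year.
Periodic rate r = 0.0945 per year.
FV = PMT × [((1+r)^n − 1)/r] = 110,370 × [(1+r)^8 − 1] / r = $1,237,231.18

$1,237,231.18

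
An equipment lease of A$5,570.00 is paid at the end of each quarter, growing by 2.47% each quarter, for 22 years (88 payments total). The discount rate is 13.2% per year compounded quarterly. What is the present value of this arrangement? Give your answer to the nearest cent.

Periodic rate r = 0.132/4 per quarter; n is counted in quarters.
Growing ordinary annuity: PV = PMT₁ × [1 − ((1+g)/(1+r))^n] / (r − g) = 5,570 × [1 − ((1+0.0247)/(1+r))^88] / (r − 0.0247) = A$341,124.11.

A$341,124.11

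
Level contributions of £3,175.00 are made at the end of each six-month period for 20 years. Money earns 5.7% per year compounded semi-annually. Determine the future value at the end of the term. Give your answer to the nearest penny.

This is an ordinary annuity: 40 deposits of £3,175.00 at the end of each six-month period.
Periodic rate r = 0.057/2 per half-year; n is counted in half-years.
FV = PMT × [((1+r)^n − 1)/r] = 3,175 × [(1+r)^40 − 1] / r = £231,420.09

£231,420.09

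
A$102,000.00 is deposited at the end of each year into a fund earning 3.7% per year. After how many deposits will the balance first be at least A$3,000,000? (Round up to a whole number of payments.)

21 payments

Periodic rate r = 0.037 per year.
Ordinary annuity FV: 3,000,000 = 102,000 × [((1+r)^n − 1)/r].
(1+r)^n = 1 + 3,000,000 × r / 102,000, so n = ln(1 + 3,000,000·r/102,000) / ln(1+r) = 20.27.
Round up to a whole number of payments: n = 21.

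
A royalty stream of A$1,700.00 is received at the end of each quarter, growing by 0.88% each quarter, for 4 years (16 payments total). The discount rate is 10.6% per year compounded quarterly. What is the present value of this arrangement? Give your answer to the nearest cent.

A$23,331.94

Periodic rate r = 0.106/4 per quarter; n is counted in quarters.
Growing ordinary annuity: PV = PMT₁ × [1 − ((1+g)/(1+r))^n] / (r − g) = 1,700 × [1 − ((1+0.0088)/(1+r))^16] / (r − 0.0088) = A$23,331.94.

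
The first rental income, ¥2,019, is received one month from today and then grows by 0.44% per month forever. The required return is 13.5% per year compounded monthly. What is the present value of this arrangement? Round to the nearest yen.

¥294,745

Periodic rate r = 0.135/12 per month.
Growing perpetuity (Gordon): PV = PMT₁ / (r − g) = 2,019 / (r − 0.0044) = ¥294,745.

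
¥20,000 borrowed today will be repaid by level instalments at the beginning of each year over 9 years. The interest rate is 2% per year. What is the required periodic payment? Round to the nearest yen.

¥2,402

Level annuity due; solve PV = PMT × [(1 − (1+r)^−n)/r] × (1+r) for PMT.
Periodic rate r = 0.02 per year.
With n = 9: PMT = 20,000 / ([(1 − (1+r)^−n)/r] × (1+r)) = ¥2,402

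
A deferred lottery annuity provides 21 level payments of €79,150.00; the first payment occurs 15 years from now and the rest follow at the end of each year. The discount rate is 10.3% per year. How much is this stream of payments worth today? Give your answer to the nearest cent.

€169,927.19

Ordinary annuity of 21 payments, first payment at period 15.
Periodic rate r = 0.103 per year.
The ordinary-annuity PV formula values the stream one period before the first payment (period 14); discount that back 14 periods:
PV₀ = 79,150 × [1 − (1+r)^−21] / r × (1+r)^−14 = €169,927.19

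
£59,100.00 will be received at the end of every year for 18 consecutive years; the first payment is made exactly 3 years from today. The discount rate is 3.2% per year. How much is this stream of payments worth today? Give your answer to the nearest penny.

Ordinary annuity of 18 payments, first payment at period 3.
Periodic rate r = 0.032 per year.
The ordinary-annuity PV formula values the stream one period before the first payment (period 2); discount that back 2 periods:
PV₀ = 59,100 × [1 − (1+r)^−18] / r × (1+r)^−2 = £750,459.15

£750,459.15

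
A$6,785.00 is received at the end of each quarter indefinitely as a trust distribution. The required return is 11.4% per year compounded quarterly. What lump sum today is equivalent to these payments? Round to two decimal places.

Periodic rate r = 0.114/4 per quarter.
Level perpetuity: PV = PMT / r = 6,785 / (0.114/4) = A$238,070.18.

A$238,070.18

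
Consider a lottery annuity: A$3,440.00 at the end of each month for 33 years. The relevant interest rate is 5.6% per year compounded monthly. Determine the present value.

This is an ordinary annuity: 396 payments of A$3,440.00 at the end of each month.
Periodic rate r = 0.056/12 per month; n is counted in months.
PV = PMT × [(1 − (1+r)^−n)/r] = 3,440 × [1 − (1+r)^−396] / r = A$620,504.25

A$620,504.25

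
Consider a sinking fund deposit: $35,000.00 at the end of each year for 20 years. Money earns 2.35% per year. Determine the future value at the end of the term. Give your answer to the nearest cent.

This is an ordinary annuity: 20 deposits of $35,000.00 at the end of each year.
Periodic rate r = 0.0235 per year.
FV = PMT × [((1+r)^n − 1)/r] = 35,000 × [(1+r)^20 − 1] / r = $880,686.19

$880,686.19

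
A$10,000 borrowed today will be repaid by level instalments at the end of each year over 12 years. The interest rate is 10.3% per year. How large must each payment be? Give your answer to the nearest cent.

Level ordinary annuity; solve PV = PMT × [(1 − (1+r)^−n)/r] for PMT.
Periodic rate r = 0.103 per year.
With n = 12: PMT = 10,000 / ([(1 − (1+r)^−n)/r]) = A$1,489.27

A$1,489.27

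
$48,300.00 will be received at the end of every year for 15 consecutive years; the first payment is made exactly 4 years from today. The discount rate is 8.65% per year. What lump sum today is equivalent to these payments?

Ordinary annuity of 15 payments, first payment at period 4.
Periodic rate r = 0.0865 per year.
The ordinary-annuity PV formula values the stream one period before the first payment (period 3); discount that back 3 periods:
PV₀ = 48,300 × [1 − (1+r)^−15] / r × (1+r)^−3 = $309,924.89

$309,924.89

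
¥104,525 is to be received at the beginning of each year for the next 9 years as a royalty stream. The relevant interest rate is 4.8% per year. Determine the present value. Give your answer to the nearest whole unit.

This is an annuity due: 9 payments of ¥104,525 at the beginning of each year.
Periodic rate r = 0.048 per year.
PV = PMT × [(1 − (1+r)^−n)/r] × (1+r) = 104,525 × [1 − (1+r)^−9] / r × (1+r) = ¥785,588

¥785,588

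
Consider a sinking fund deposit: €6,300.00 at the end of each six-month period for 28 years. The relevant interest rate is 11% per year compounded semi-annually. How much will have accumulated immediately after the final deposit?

This is an ordinary annuity: 56 deposits of €6,300.00 at the end of each six-month period.
Periodic rate r = 0.11/2 per half-year; n is counted in half-years.
FV = PMT × [((1+r)^n − 1)/r] = 6,300 × [(1+r)^56 − 1] / r = €2,182,214.46

€2,182,214.46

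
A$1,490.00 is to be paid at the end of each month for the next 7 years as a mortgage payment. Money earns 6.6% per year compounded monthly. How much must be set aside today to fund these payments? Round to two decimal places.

A$100,014.12

This is an ordinary annuity: 84 payments of A$1,490.00 at the end of each month.
Periodic rate r = 0.066/12 per month; n is counted in months.
PV = PMT × [(1 − (1+r)^−n)/r] = 1,490 × [1 − (1+r)^−84] / r = A$100,014.12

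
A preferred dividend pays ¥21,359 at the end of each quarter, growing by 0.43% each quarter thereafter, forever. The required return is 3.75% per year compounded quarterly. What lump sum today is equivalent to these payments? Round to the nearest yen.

¥4,208,670

Periodic rate r = 0.0375/4 per quarter.
Growing perpetuity (Gordon): PV = PMT₁ / (r − g) = 21,359 / (r − 0.0043) = ¥4,208,670.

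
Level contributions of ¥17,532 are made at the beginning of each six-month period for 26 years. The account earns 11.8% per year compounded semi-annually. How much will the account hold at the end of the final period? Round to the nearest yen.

This is an annuity due: 52 deposits of ¥17,532 at the beginning of each six-month period.
Periodic rate r = 0.118/2 per half-year; n is counted in half-years.
FV = PMT × [((1+r)^n − 1)/r] × (1+r) = 17,532 × [(1+r)^52 − 1] / r × (1+r) = ¥5,886,367

¥5,886,367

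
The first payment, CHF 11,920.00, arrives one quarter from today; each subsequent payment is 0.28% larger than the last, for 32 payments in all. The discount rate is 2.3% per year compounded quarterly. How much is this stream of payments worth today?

CHF 362,511.94

Periodic rate r = 0.023/4 per quarter; n is counted in quarters.
Growing ordinary annuity: PV = PMT₁ × [1 − ((1+g)/(1+r))^n] / (r − g) = 11,920 × [1 − ((1+0.0028)/(1+r))^32] / (r − 0.0028) = CHF 362,511.94.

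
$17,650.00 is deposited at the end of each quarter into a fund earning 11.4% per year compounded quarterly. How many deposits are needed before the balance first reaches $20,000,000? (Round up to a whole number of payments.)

125 payments

Periodic rate r = 0.114/4 per quarter; n is counted in quarters.
Ordinary annuity FV: 20,000,000 = 17,650 × [((1+r)^n − 1)/r].
(1+r)^n = 1 + 20,000,000 × r / 17,650, so n = ln(1 + 20,000,000·r/17,650) / ln(1+r) = 124.74.
Round up to a whole number of payments: n = 125.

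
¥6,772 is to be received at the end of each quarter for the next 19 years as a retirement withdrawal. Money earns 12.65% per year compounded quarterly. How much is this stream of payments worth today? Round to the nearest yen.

¥194,042

This is an ordinary annuity: 76 payments of ¥6,772 at the end of each quarter.
Periodic rate r = 0.1265/4 per quarter; n is counted in quarters.
PV = PMT × [(1 − (1+r)^−n)/r] = 6,772 × [1 − (1+r)^−76] / r = ¥194,042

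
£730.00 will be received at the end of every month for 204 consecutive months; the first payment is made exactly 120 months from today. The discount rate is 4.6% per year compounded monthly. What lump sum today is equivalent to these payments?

Ordinary annuity of 204 payments, first payment at period 120.
Periodic rate r = 0.046/12 per month; n is counted in months.
The ordinary-annuity PV formula values the stream one period before the first payment (period 119); discount that back 119 periods:
PV₀ = 730 × [1 − (1+r)^−204] / r × (1+r)^−119 = £65,444.59

£65,444.59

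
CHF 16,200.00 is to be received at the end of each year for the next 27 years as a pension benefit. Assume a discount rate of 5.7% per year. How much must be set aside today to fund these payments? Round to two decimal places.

This is an ordinary annuity: 27 payments of CHF 16,200.00 at the end of each year.
Periodic rate r = 0.057 per year.
PV = PMT × [(1 − (1+r)^−n)/r] = 16,200 × [1 − (1+r)^−27] / r = CHF 220,587.33

CHF 220,587.33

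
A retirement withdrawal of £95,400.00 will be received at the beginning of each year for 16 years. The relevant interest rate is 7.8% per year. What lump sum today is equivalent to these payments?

£922,041.59

This is an annuity due: 16 payments of £95,400.00 at the beginning of each year.
Periodic rate r = 0.078 per year.
PV = PMT × [(1 − (1+r)^−n)/r] × (1+r) = 95,400 × [1 − (1+r)^−16] / r × (1+r) = £922,041.59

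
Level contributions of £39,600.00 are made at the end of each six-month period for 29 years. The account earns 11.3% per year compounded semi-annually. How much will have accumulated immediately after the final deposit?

This is an ordinary annuity: 58 deposits of £39,600.00 at the end of each six-month period.
Periodic rate r = 0.113/2 per half-year; n is counted in half-years.
FV = PMT × [((1+r)^n − 1)/r] = 39,600 × [(1+r)^58 − 1] / r = £16,284,594.82

£16,284,594.82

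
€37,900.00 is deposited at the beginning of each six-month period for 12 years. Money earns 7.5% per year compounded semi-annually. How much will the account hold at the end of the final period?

€1,488,375.56

This is an annuity due: 24 deposits of €37,900.00 at the beginning of each six-month period.
Periodic rate r = 0.075/2 per half-year; n is counted in half-years.
FV = PMT × [((1+r)^n − 1)/r] × (1+r) = 37,900 × [(1+r)^24 − 1] / r × (1+r) = €1,488,375.56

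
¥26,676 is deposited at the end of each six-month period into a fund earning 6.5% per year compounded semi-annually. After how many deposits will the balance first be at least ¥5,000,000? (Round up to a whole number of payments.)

Periodic rate r = 0.065/2 per half-year; n is counted in half-years.
Ordinary annuity FV: 5,000,000 = 26,676 × [((1+r)^n − 1)/r].
(1+r)^n = 1 + 5,000,000 × r / 26,676, so n = ln(1 + 5,000,000·r/26,676) / ln(1+r) = 61.25.
Round up to a whole number of payments: n = 62.

62 payments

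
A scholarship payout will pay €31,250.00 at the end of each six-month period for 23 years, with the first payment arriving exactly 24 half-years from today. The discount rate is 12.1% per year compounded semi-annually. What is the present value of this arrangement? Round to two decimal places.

Ordinary annuity of 46 payments, first payment at period 24.
Periodic rate r = 0.121/2 per half-year; n is counted in half-years.
The ordinary-annuity PV formula values the stream one period before the first payment (period 23); discount that back 23 periods:
PV₀ = 31,250 × [1 − (1+r)^−46] / r × (1+r)^−23 = €124,795.70

€124,795.70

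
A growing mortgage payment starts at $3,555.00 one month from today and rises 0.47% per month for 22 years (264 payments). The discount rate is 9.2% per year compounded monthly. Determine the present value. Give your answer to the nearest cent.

$648,113.52

Periodic rate r = 0.092/12 per month; n is counted in months.
Growing ordinary annuity: PV = PMT₁ × [1 − ((1+g)/(1+r))^n] / (r − g) = 3,555 × [1 − ((1+0.0047)/(1+r))^264] / (r − 0.0047) = $648,113.52.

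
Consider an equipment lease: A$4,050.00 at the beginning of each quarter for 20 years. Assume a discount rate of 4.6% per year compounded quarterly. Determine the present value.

A$213,514.67

This is an annuity due: 80 payments of A$4,050.00 at the beginning of each quarter.
Periodic rate r = 0.046/4 per quarter; n is counted in quarters.
PV = PMT × [(1 − (1+r)^−n)/r] × (1+r) = 4,050 × [1 − (1+r)^−80] / r × (1+r) = A$213,514.67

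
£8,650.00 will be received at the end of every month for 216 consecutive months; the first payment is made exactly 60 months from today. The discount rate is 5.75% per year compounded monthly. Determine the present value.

£876,715.67

Ordinary annuity of 216 payments, first payment at period 60.
Periodic rate r = 0.0575/12 per month; n is counted in months.
The ordinary-annuity PV formula values the stream one period before the first payment (period 59); discount that back 59 periods:
PV₀ = 8,650 × [1 − (1+r)^−216] / r × (1+r)^−59 = £876,715.67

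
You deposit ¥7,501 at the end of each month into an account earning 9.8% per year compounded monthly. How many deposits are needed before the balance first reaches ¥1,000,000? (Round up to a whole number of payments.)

91 payments

Periodic rate r = 0.098/12 per month; n is counted in months.
Ordinary annuity FV: 1,000,000 = 7,501 × [((1+r)^n − 1)/r].
(1+r)^n = 1 + 1,000,000 × r / 7,501, so n = ln(1 + 1,000,000·r/7,501) / ln(1+r) = 90.56.
Round up to a whole number of payments: n = 91.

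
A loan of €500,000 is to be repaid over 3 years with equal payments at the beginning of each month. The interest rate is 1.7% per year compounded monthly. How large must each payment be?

Level annuity due; solve PV = PMT × [(1 − (1+r)^−n)/r] × (1+r) for PMT.
Periodic rate r = 0.017/12 per month; n is counted in months.
With n = 36: PMT = 500,000 / ([(1 − (1+r)^−n)/r] × (1+r)) = €14,235.73

€14,235.73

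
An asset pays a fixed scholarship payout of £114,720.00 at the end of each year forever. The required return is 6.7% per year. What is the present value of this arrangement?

£1,712,238.81

Periodic rate r = 0.067 per year.
Level perpetuity: PV = PMT / r = 114,720 / (0.067) = £1,712,238.81.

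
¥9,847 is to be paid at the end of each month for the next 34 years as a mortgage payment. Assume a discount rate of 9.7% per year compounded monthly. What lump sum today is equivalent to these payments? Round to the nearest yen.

This is an ordinary annuity: 408 payments of ¥9,847 at the end of each month.
Periodic rate r = 0.097/12 per month; n is counted in months.
PV = PMT × [(1 − (1+r)^−n)/r] = 9,847 × [1 − (1+r)^−408] / r = ¥1,172,564

¥1,172,564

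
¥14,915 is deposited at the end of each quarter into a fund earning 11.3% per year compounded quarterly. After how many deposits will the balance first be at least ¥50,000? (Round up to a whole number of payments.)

Periodic rate r = 0.113/4 per quarter; n is counted in quarters.
Ordinary annuity FV: 50,000 = 14,915 × [((1+r)^n − 1)/r].
(1+r)^n = 1 + 50,000 × r / 14,915, so n = ln(1 + 50,000·r/14,915) / ln(1+r) = 3.25.
Round up to a whole number of payments: n = 4.

4 payments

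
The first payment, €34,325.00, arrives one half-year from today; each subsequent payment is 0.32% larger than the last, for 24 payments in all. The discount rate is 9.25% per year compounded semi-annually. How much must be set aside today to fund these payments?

Periodic rate r = 0.0925/2 per half-year; n is counted in half-years.
Growing ordinary annuity: PV = PMT₁ × [1 − ((1+g)/(1+r))^n] / (r − g) = 34,325 × [1 − ((1+0.0032)/(1+r))^24] / (r − 0.0032) = €506,466.91.

€506,466.91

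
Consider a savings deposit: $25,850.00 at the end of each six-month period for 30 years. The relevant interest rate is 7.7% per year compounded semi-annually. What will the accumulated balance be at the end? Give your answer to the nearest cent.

$5,805,809.65

This is an ordinary annuity: 60 deposits of $25,850.00 at the end of each six-month period.
Periodic rate r = 0.077/2 per half-year; n is counted in half-years.
FV = PMT × [((1+r)^n − 1)/r] = 25,850 × [(1+r)^60 − 1] / r = $5,805,809.65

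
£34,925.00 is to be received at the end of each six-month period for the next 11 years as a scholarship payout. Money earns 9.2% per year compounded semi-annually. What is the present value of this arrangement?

This is an ordinary annuity: 22 payments of £34,925.00 at the end of each six-month period.
Periodic rate r = 0.092/2 per half-year; n is counted in half-years.
PV = PMT × [(1 − (1+r)^−n)/r] = 34,925 × [1 − (1+r)^−22] / r = £476,958.21

£476,958.21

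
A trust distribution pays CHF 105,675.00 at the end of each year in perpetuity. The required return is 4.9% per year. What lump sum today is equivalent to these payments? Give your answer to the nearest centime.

CHF 2,156,632.65

Periodic rate r = 0.049 per year.
Level perpetuity: PV = PMT / r = 105,675 / (0.049) = CHF 2,156,632.65.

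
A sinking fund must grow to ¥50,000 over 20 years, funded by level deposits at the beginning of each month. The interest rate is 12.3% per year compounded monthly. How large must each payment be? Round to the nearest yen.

¥48

Level annuity due; solve FV = PMT × [((1+r)^n − 1)/r] × (1+r) for PMT.
Periodic rate r = 0.123/12 per month; n is counted in months.
With n = 240: PMT = 50,000 / ([((1+r)^n − 1)/r] × (1+r)) = ¥48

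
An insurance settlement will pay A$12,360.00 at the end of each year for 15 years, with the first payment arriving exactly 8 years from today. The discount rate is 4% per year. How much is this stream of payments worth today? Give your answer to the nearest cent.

Ordinary annuity of 15 payments, first payment at period 8.
Periodic rate r = 0.04 per year.
The ordinary-annuity PV formula values the stream one period before the first payment (period 7); discount that back 7 periods:
PV₀ = 12,360 × [1 − (1+r)^−15] / r × (1+r)^−7 = A$104,430.39

A$104,430.39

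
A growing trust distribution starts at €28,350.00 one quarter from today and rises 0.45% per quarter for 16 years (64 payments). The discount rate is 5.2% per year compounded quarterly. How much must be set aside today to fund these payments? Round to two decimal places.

Periodic rate r = 0.052/4 per quarter; n is counted in quarters.
Growing ordinary annuity: PV = PMT₁ × [1 − ((1+g)/(1+r))^n] / (r − g) = 28,350 × [1 − ((1+0.0045)/(1+r))^64] / (r − 0.0045) = €1,390,266.09.

€1,390,266.09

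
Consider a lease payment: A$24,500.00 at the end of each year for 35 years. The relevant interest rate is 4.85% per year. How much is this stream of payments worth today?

A$408,876.18

This is an ordinary annuity: 35 payments of A$24,500.00 at the end of each year.
Periodic rate r = 0.0485 per year.
PV = PMT × [(1 − (1+r)^−n)/r] = 24,500 × [1 − (1+r)^−35] / r = A$408,876.18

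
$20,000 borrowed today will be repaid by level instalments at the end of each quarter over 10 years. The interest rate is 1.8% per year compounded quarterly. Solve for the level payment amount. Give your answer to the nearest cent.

$547.47

Level ordinary annuity; solve PV = PMT × [(1 − (1+r)^−n)/r] for PMT.
Periodic rate r = 0.018/4 per quarter; n is counted in quarters.
With n = 40: PMT = 20,000 / ([(1 − (1+r)^−n)/r]) = $547.47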